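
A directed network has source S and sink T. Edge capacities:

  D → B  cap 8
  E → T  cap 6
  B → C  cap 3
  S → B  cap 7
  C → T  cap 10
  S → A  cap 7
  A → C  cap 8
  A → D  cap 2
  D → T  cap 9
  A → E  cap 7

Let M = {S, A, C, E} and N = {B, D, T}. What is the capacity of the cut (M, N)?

25

Edges leaving {S, A, C, E}: S→B (7), A→D (2), C→T (10), E→T (6).
Cut capacity = 7 + 2 + 10 + 6 = 25.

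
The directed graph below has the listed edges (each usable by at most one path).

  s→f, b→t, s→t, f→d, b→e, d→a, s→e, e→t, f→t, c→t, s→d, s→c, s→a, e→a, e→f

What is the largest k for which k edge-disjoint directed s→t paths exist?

Assign every edge capacity 1; by Menger, the answer equals the max flow.
Path s→t (+1); total 1.
Path s→c→t (+1); total 2.
Path s→e→t (+1); total 3.
Path s→f→t (+1); total 4.
No residual s→t path; max flow = 4.
Certifying cut of size 4: {s→c, s→e, s→f, s→t}.

4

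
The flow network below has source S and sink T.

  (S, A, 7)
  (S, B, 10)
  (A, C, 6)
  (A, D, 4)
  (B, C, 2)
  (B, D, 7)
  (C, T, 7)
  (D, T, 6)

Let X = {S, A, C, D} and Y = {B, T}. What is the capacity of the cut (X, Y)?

Edges leaving {S, A, C, D}: S→B (10), C→T (7), D→T (6).
Cut capacity = 10 + 7 + 6 = 23.

23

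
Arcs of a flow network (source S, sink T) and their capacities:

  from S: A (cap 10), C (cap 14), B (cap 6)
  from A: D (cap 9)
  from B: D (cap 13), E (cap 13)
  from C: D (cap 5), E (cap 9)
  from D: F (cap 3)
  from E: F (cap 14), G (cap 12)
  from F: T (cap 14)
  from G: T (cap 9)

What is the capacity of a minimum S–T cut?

18

Augment S→A→D→F→T: bottleneck 3, flow now 3.
Augment S→B→E→F→T: bottleneck 6, flow now 9.
Augment S→C→E→F→T: bottleneck 5, flow now 14.
Augment S→C→E→G→T: bottleneck 4, flow now 18.
No augmenting path remains; maximum flow = 18.
By max-flow min-cut, the minimum cut capacity equals the max flow.
In the residual graph, reachable from S: {S, A, C, D}.
Min-cut edges: S→B (6), C→E (9), D→F (3); capacity 6 + 9 + 3 = 18.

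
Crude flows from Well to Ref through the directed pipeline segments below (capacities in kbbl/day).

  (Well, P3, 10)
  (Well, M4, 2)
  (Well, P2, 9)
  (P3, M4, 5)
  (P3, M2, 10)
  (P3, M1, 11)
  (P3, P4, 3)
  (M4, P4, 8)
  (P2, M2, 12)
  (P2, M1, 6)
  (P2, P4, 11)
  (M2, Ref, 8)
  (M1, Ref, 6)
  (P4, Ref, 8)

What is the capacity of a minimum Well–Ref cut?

21

Augment Well→P3→M2→Ref: bottleneck 8, flow now 8.
Augment Well→P3→M1→Ref: bottleneck 2, flow now 10.
Augment Well→M4→P4→Ref: bottleneck 2, flow now 12.
Augment Well→P2→M1→Ref: bottleneck 4, flow now 16.
Augment Well→P2→P4→Ref: bottleneck 5, flow now 21.
No augmenting path remains; maximum flow = 21.
By max-flow min-cut, the minimum cut capacity equals the max flow.
In the residual graph, reachable from Well: {Well}.
Min-cut edges: Well→P3 (10), Well→M4 (2), Well→P2 (9); capacity 10 + 2 + 9 = 21.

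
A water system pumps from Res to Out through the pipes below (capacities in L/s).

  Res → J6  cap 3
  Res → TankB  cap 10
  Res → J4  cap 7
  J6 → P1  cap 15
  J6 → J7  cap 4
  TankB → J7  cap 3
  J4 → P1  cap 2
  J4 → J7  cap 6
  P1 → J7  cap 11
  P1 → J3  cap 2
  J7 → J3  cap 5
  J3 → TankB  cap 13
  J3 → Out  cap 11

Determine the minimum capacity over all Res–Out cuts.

7

Augment Res→J6→P1→J3→Out: bottleneck 2, flow now 2.
Augment Res→J6→J7→J3→Out: bottleneck 1, flow now 3.
Augment Res→TankB→J7→J3→Out: bottleneck 3, flow now 6.
Augment Res→J4→J7→J3→Out: bottleneck 1, flow now 7.
No augmenting path remains; maximum flow = 7.
By max-flow min-cut, the minimum cut capacity equals the max flow.
In the residual graph, reachable from Res: {Res, J6, TankB, J4, P1, J7}.
Min-cut edges: P1→J3 (2), J7→J3 (5); capacity 2 + 5 = 7.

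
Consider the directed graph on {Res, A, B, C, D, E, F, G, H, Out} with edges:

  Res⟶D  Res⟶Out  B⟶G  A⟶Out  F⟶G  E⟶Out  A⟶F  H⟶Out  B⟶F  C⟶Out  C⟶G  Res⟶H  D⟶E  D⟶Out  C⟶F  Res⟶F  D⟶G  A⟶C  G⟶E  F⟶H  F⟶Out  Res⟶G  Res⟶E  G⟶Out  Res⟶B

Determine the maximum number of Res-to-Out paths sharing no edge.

Assign every edge capacity 1; by Menger, the answer equals the max flow.
Path Res→Out (+1); total 1.
Path Res→D→Out (+1); total 2.
Path Res→E→Out (+1); total 3.
Path Res→F→Out (+1); total 4.
Path Res→G→Out (+1); total 5.
Path Res→H→Out (+1); total 6.
No residual Res→Out path; max flow = 6.
Certifying cut of size 6: {E→Out, F→Out, G→Out, H→Out, Res→D, Res→Out}.

6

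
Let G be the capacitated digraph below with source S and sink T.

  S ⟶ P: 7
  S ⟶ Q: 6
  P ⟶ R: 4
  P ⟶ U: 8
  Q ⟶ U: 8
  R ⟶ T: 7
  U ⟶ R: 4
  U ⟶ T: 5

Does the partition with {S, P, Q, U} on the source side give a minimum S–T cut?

Given cut capacity: 4 + 4 + 5 = 13.
Augment S→P→R→T: bottleneck 4, flow now 4.
Augment S→P→U→T: bottleneck 3, flow now 7.
Augment S→Q→U→T: bottleneck 2, flow now 9.
Augment S→Q→U→R→T: bottleneck 3, flow now 12.
No augmenting path remains; maximum flow = 12.
In the residual graph, reachable from S: {S, P, Q, R, U}.
Min-cut edges: R→T (7), U→T (5); capacity 7 + 5 = 12.
Cut capacity 13 exceeds the max flow 12, so it is not minimum.

No — its capacity is 13, but the minimum cut has capacity 12.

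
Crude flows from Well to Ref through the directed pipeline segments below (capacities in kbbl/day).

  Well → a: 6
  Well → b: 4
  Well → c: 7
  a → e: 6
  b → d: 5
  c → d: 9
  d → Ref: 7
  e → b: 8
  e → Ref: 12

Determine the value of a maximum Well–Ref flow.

13

Augment Well→a→e→Ref: bottleneck 6, flow now 6.
Augment Well→b→d→Ref: bottleneck 4, flow now 10.
Augment Well→c→d→Ref: bottleneck 3, flow now 13.
No augmenting path remains; maximum flow = 13.
In the residual graph, reachable from Well: {Well, b, c, d}.
Min-cut edges: Well→a (6), d→Ref (7); capacity 6 + 7 = 13.
This cut is saturated, so no flow can exceed 13.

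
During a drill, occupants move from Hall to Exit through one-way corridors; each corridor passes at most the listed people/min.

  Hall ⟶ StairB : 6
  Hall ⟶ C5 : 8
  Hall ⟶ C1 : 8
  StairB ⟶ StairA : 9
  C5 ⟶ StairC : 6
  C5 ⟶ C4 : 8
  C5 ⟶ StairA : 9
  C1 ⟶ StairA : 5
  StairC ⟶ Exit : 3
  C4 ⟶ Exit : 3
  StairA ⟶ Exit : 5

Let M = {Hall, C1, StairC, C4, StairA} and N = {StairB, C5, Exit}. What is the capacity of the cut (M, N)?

25

Edges leaving {Hall, C1, StairC, C4, StairA}: Hall→StairB (6), Hall→C5 (8), StairC→Exit (3), C4→Exit (3), StairA→Exit (5).
Cut capacity = 6 + 8 + 3 + 3 + 5 = 25.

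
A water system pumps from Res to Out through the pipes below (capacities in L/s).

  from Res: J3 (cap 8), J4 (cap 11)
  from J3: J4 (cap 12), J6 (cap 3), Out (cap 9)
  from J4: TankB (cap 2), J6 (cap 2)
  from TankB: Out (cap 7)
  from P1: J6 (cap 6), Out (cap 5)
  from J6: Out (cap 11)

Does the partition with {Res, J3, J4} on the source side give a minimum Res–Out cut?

Given cut capacity: 3 + 9 + 2 + 2 = 16.
Augment Res→J3→Out: bottleneck 8, flow now 8.
Augment Res→J4→TankB→Out: bottleneck 2, flow now 10.
Augment Res→J4→J6→Out: bottleneck 2, flow now 12.
No augmenting path remains; maximum flow = 12.
In the residual graph, reachable from Res: {Res, J4}.
Min-cut edges: Res→J3 (8), J4→TankB (2), J4→J6 (2); capacity 8 + 2 + 2 = 12.
Cut capacity 16 exceeds the max flow 12, so it is not minimum.

No — its capacity is 16, but the minimum cut has capacity 12.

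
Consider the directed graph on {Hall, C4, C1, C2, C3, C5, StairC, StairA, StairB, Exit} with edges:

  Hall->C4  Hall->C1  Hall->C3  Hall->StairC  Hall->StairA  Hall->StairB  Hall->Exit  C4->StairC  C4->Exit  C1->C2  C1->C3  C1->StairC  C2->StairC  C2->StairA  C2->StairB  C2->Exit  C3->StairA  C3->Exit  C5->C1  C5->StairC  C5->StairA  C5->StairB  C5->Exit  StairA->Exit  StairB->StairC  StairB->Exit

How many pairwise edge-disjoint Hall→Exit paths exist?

Assign every edge capacity 1; by Menger, the answer equals the max flow.
Path Hall→Exit (+1); total 1.
Path Hall→C4→Exit (+1); total 2.
Path Hall→C3→Exit (+1); total 3.
Path Hall→StairA→Exit (+1); total 4.
Path Hall→StairB→Exit (+1); total 5.
Path Hall→C1→C2→Exit (+1); total 6.
No residual Hall→Exit path; max flow = 6.
Certifying cut of size 6: {Hall→C1, Hall→C3, Hall→C4, Hall→Exit, Hall→StairA, Hall→StairB}.

6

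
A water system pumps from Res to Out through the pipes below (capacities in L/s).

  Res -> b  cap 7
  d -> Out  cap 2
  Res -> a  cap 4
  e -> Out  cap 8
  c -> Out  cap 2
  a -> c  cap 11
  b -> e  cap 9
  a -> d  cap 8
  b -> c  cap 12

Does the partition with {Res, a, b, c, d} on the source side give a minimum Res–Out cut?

Given cut capacity: 9 + 2 + 2 = 13.
Augment Res→a→c→Out: bottleneck 2, flow now 2.
Augment Res→a→d→Out: bottleneck 2, flow now 4.
Augment Res→b→e→Out: bottleneck 7, flow now 11.
No augmenting path remains; maximum flow = 11.
In the residual graph, reachable from Res: {Res}.
Min-cut edges: Res→a (4), Res→b (7); capacity 4 + 7 = 11.
Cut capacity 13 exceeds the max flow 11, so it is not minimum.

No — its capacity is 13, but the minimum cut has capacity 11.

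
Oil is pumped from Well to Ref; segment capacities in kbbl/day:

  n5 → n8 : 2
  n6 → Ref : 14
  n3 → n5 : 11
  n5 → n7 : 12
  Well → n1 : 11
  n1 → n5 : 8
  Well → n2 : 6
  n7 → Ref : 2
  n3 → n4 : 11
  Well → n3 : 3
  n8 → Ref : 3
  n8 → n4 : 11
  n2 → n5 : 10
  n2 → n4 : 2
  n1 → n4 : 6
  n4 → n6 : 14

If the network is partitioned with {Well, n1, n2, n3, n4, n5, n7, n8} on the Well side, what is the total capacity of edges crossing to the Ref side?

Edges leaving {Well, n1, n2, n3, n4, n5, n7, n8}: n4→n6 (14), n7→Ref (2), n8→Ref (3).
Cut capacity = 14 + 2 + 3 = 19.

19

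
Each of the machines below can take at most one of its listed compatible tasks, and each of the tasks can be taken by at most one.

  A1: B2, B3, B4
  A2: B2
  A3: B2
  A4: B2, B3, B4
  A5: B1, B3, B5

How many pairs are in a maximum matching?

4

Unit-capacity flow: source→left, listed edges, right→sink; max matching = max flow.
Augmenting path A1→B2 (+1); matched 1.
Augmenting path A4→B3 (+1); matched 2.
Augmenting path A5→B1 (+1); matched 3.
Augmenting path A2→B2→A1→B4 (+1); matched 4.
No augmenting path remains; maximum matching = 4.
König certificate: {A1, A4, A5, B2} is a vertex cover of size 4 (every listed pair touches it), so no matching can be larger.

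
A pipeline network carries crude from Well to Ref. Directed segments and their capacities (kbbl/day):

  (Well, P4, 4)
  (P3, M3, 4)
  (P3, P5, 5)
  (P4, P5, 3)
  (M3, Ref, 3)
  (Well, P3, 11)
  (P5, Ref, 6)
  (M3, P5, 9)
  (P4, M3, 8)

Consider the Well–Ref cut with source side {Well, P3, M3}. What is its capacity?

Edges leaving {Well, P3, M3}: Well→P4 (4), P3→P5 (5), M3→P5 (9), M3→Ref (3).
Cut capacity = 4 + 5 + 9 + 3 = 21.

21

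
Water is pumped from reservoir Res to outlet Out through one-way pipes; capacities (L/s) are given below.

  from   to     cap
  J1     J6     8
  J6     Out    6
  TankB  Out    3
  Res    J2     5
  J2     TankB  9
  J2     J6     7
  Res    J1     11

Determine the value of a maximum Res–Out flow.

Augment Res→J2→TankB→Out: bottleneck 3, flow now 3.
Augment Res→J2→J6→Out: bottleneck 2, flow now 5.
Augment Res→J1→J6→Out: bottleneck 4, flow now 9.
No augmenting path remains; maximum flow = 9.
In the residual graph, reachable from Res: {Res, J2, J1, TankB, J6}.
Min-cut edges: TankB→Out (3), J6→Out (6); capacity 3 + 6 = 9.
This cut is saturated, so no flow can exceed 9.

9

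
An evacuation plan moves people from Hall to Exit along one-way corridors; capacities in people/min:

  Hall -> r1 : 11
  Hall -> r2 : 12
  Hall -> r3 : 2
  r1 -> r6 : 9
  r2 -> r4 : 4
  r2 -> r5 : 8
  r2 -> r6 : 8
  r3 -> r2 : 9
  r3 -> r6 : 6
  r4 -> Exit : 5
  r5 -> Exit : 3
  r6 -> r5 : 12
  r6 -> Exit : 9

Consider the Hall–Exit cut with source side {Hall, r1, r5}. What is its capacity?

Edges leaving {Hall, r1, r5}: Hall→r2 (12), Hall→r3 (2), r1→r6 (9), r5→Exit (3).
Cut capacity = 12 + 2 + 9 + 3 = 26.

26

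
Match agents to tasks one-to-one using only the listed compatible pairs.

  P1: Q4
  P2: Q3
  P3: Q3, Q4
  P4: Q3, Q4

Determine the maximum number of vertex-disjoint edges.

2

Unit-capacity flow: source→left, listed edges, right→sink; max matching = max flow.
Augmenting path P1→Q4 (+1); matched 1.
Augmenting path P2→Q3 (+1); matched 2.
No augmenting path remains; maximum matching = 2.
König certificate: {Q3, Q4} is a vertex cover of size 2 (every listed pair touches it), so no matching can be larger.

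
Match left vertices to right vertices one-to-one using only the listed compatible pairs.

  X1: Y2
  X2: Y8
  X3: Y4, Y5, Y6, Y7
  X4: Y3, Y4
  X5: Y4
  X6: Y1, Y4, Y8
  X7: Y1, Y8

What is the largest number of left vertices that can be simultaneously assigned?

Unit-capacity flow: source→left, listed edges, right→sink; max matching = max flow.
Augmenting path X1→Y2 (+1); matched 1.
Augmenting path X2→Y8 (+1); matched 2.
Augmenting path X3→Y4 (+1); matched 3.
Augmenting path X4→Y3 (+1); matched 4.
Augmenting path X6→Y1 (+1); matched 5.
Augmenting path X5→Y4→X3→Y5 (+1); matched 6.
No augmenting path remains; maximum matching = 6.
König certificate: {X1, X3, X4, Y1, Y4, Y8} is a vertex cover of size 6 (every listed pair touches it), so no matching can be larger.

6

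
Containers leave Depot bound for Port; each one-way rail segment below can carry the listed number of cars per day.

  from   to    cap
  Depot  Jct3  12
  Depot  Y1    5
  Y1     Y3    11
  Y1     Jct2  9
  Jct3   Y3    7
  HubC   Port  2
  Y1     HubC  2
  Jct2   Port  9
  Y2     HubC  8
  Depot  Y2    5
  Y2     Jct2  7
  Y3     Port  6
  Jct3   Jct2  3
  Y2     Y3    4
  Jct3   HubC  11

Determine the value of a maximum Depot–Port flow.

17

Augment Depot→Jct3→HubC→Port: bottleneck 2, flow now 2.
Augment Depot→Jct3→Jct2→Port: bottleneck 3, flow now 5.
Augment Depot→Jct3→Y3→Port: bottleneck 6, flow now 11.
Augment Depot→Y2→Jct2→Port: bottleneck 5, flow now 16.
Augment Depot→Y1→Jct2→Port: bottleneck 1, flow now 17.
No augmenting path remains; maximum flow = 17.
In the residual graph, reachable from Depot: {Depot, Jct3, Y2, Y1, HubC, Jct2, Y3}.
Min-cut edges: HubC→Port (2), Jct2→Port (9), Y3→Port (6); capacity 2 + 9 + 6 = 17.
This cut is saturated, so no flow can exceed 17.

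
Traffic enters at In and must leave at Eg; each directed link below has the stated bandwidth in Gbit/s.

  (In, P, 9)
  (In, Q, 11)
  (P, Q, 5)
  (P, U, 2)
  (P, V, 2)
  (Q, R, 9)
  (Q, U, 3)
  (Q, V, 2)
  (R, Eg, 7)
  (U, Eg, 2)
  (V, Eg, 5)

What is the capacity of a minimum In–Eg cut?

Augment In→P→U→Eg: bottleneck 2, flow now 2.
Augment In→P→V→Eg: bottleneck 2, flow now 4.
Augment In→Q→R→Eg: bottleneck 7, flow now 11.
Augment In→Q→V→Eg: bottleneck 2, flow now 13.
No augmenting path remains; maximum flow = 13.
By max-flow min-cut, the minimum cut capacity equals the max flow.
In the residual graph, reachable from In: {In, P, Q, R, U}.
Min-cut edges: P→V (2), Q→V (2), R→Eg (7), U→Eg (2); capacity 2 + 2 + 7 + 2 = 13.

13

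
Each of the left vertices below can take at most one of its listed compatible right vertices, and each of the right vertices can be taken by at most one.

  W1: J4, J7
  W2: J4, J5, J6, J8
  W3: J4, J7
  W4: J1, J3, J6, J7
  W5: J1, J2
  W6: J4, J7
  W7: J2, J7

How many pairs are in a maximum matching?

Unit-capacity flow: source→left, listed edges, right→sink; max matching = max flow.
Augmenting path W1→J4 (+1); matched 1.
Augmenting path W2→J5 (+1); matched 2.
Augmenting path W3→J7 (+1); matched 3.
Augmenting path W4→J1 (+1); matched 4.
Augmenting path W5→J2 (+1); matched 5.
Augmenting path W7→J2→W5→J1→W4→J3 (+1); matched 6.
No augmenting path remains; maximum matching = 6.
König certificate: {W2, W4, W5, W7, J4, J7} is a vertex cover of size 6 (every listed pair touches it), so no matching can be larger.

6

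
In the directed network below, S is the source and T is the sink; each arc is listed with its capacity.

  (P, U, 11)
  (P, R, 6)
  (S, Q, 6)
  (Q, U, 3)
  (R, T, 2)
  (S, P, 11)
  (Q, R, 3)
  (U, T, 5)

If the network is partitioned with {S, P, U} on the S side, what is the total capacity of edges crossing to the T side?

Edges leaving {S, P, U}: S→Q (6), P→R (6), U→T (5).
Cut capacity = 6 + 6 + 5 = 17.

17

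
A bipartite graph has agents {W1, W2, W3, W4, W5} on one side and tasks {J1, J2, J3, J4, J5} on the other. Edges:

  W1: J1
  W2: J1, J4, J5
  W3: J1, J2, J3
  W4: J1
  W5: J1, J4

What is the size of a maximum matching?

4

Unit-capacity flow: source→left, listed edges, right→sink; max matching = max flow.
Augmenting path W1→J1 (+1); matched 1.
Augmenting path W2→J4 (+1); matched 2.
Augmenting path W3→J2 (+1); matched 3.
Augmenting path W5→J4→W2→J5 (+1); matched 4.
No augmenting path remains; maximum matching = 4.
König certificate: {W2, W3, W5, J1} is a vertex cover of size 4 (every listed pair touches it), so no matching can be larger.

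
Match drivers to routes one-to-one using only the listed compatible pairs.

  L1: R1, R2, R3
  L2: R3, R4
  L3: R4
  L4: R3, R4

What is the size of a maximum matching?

Unit-capacity flow: source→left, listed edges, right→sink; max matching = max flow.
Augmenting path L1→R1 (+1); matched 1.
Augmenting path L2→R3 (+1); matched 2.
Augmenting path L3→R4 (+1); matched 3.
No augmenting path remains; maximum matching = 3.
König certificate: {L1, R3, R4} is a vertex cover of size 3 (every listed pair touches it), so no matching can be larger.

3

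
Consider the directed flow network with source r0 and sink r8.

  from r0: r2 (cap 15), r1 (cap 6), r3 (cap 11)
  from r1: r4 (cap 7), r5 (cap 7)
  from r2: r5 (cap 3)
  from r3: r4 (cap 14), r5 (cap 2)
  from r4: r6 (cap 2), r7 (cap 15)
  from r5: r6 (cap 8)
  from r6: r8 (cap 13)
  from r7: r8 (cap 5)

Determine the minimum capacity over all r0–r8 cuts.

15

Augment r0→r1→r4→r6→r8: bottleneck 2, flow now 2.
Augment r0→r1→r4→r7→r8: bottleneck 4, flow now 6.
Augment r0→r2→r5→r6→r8: bottleneck 3, flow now 9.
Augment r0→r3→r4→r7→r8: bottleneck 1, flow now 10.
Augment r0→r3→r5→r6→r8: bottleneck 2, flow now 12.
Augment r0→r3→r4→r1→r5→r6→r8: bottleneck 3, flow now 15. (uses reverse residual edge)
No augmenting path remains; maximum flow = 15.
By max-flow min-cut, the minimum cut capacity equals the max flow.
In the residual graph, reachable from r0: {r0, r1, r2, r3, r4, r5, r7}.
Min-cut edges: r4→r6 (2), r5→r6 (8), r7→r8 (5); capacity 2 + 8 + 5 = 15.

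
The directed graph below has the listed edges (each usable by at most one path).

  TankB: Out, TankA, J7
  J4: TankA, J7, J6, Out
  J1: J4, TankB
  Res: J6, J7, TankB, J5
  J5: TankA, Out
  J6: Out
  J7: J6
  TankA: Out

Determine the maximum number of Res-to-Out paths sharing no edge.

Assign every edge capacity 1; by Menger, the answer equals the max flow.
Path Res→J5→Out (+1); total 1.
Path Res→J6→Out (+1); total 2.
Path Res→TankB→Out (+1); total 3.
No residual Res→Out path; max flow = 3.
Certifying cut of size 3: {J6→Out, Res→J5, Res→TankB}.

3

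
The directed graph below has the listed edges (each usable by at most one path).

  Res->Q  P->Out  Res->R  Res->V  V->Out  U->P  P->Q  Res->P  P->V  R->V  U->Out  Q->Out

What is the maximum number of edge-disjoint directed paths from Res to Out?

Assign every edge capacity 1; by Menger, the answer equals the max flow.
Path Res→P→Out (+1); total 1.
Path Res→Q→Out (+1); total 2.
Path Res→V→Out (+1); total 3.
No residual Res→Out path; max flow = 3.
Certifying cut of size 3: {Res→P, Res→Q, V→Out}.

3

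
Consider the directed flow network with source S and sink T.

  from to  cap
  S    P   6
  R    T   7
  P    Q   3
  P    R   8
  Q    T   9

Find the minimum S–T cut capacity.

Augment S→P→Q→T: bottleneck 3, flow now 3.
Augment S→P→R→T: bottleneck 3, flow now 6.
No augmenting path remains; maximum flow = 6.
By max-flow min-cut, the minimum cut capacity equals the max flow.
In the residual graph, reachable from S: {S}.
Min-cut edges: S→P (6); capacity 6 = 6.

6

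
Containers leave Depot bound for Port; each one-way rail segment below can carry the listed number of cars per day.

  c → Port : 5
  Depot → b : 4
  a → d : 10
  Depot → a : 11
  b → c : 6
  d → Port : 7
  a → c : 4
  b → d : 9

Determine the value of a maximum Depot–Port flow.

Augment Depot→a→c→Port: bottleneck 4, flow now 4.
Augment Depot→a→d→Port: bottleneck 7, flow now 11.
Augment Depot→b→c→Port: bottleneck 1, flow now 12.
No augmenting path remains; maximum flow = 12.
In the residual graph, reachable from Depot: {Depot, a, b, c, d}.
Min-cut edges: c→Port (5), d→Port (7); capacity 5 + 7 = 12.
This cut is saturated, so no flow can exceed 12.

12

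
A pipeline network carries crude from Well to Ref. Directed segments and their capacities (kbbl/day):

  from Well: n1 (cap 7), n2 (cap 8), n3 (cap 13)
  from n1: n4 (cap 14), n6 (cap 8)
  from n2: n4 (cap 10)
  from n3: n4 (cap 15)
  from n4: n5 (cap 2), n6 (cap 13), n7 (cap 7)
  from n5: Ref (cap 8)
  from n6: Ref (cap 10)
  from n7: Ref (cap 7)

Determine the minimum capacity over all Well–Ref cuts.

Augment Well→n1→n6→Ref: bottleneck 7, flow now 7.
Augment Well→n2→n4→n5→Ref: bottleneck 2, flow now 9.
Augment Well→n2→n4→n6→Ref: bottleneck 3, flow now 12.
Augment Well→n2→n4→n7→Ref: bottleneck 3, flow now 15.
Augment Well→n3→n4→n7→Ref: bottleneck 4, flow now 19.
No augmenting path remains; maximum flow = 19.
By max-flow min-cut, the minimum cut capacity equals the max flow.
In the residual graph, reachable from Well: {Well, n1, n2, n3, n4, n6}.
Min-cut edges: n4→n5 (2), n4→n7 (7), n6→Ref (10); capacity 2 + 7 + 10 = 19.

19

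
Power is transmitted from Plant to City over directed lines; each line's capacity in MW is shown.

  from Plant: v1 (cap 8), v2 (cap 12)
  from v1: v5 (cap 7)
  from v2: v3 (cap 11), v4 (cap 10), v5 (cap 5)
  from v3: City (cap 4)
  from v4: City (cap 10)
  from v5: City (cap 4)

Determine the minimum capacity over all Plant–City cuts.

Augment Plant→v1→v5→City: bottleneck 4, flow now 4.
Augment Plant→v2→v3→City: bottleneck 4, flow now 8.
Augment Plant→v2→v4→City: bottleneck 8, flow now 16.
No augmenting path remains; maximum flow = 16.
By max-flow min-cut, the minimum cut capacity equals the max flow.
In the residual graph, reachable from Plant: {Plant, v1, v5}.
Min-cut edges: Plant→v2 (12), v5→City (4); capacity 12 + 4 = 16.

16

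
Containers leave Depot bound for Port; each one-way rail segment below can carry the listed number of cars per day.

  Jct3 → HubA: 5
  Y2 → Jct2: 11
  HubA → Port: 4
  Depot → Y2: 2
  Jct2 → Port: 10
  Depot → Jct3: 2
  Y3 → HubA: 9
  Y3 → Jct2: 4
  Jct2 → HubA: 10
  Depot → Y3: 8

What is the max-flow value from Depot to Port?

10

Augment Depot→Y3→HubA→Port: bottleneck 4, flow now 4.
Augment Depot→Y3→Jct2→Port: bottleneck 4, flow now 8.
Augment Depot→Y2→Jct2→Port: bottleneck 2, flow now 10.
No augmenting path remains; maximum flow = 10.
In the residual graph, reachable from Depot: {Depot, Y3, Jct3, HubA}.
Min-cut edges: Depot→Y2 (2), Y3→Jct2 (4), HubA→Port (4); capacity 2 + 4 + 4 = 10.
This cut is saturated, so no flow can exceed 10.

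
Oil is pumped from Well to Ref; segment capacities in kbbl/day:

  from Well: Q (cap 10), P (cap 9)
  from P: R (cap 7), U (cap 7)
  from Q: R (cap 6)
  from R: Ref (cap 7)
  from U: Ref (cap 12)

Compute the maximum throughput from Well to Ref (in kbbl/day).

Augment Well→P→R→Ref: bottleneck 7, flow now 7.
Augment Well→P→U→Ref: bottleneck 2, flow now 9.
Augment Well→Q→R→P→U→Ref: bottleneck 5, flow now 14. (uses reverse residual edge)
No augmenting path remains; maximum flow = 14.
In the residual graph, reachable from Well: {Well, P, Q, R}.
Min-cut edges: P→U (7), R→Ref (7); capacity 7 + 7 = 14.
This cut is saturated, so no flow can exceed 14.

14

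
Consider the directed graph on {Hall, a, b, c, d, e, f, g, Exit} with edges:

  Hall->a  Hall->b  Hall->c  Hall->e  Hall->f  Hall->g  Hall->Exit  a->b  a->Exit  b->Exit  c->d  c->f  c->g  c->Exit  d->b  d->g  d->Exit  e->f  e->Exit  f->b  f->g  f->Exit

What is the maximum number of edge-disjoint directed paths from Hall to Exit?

Assign every edge capacity 1; by Menger, the answer equals the max flow.
Path Hall→Exit (+1); total 1.
Path Hall→a→Exit (+1); total 2.
Path Hall→b→Exit (+1); total 3.
Path Hall→c→Exit (+1); total 4.
Path Hall→e→Exit (+1); total 5.
Path Hall→f→Exit (+1); total 6.
No residual Hall→Exit path; max flow = 6.
Certifying cut of size 6: {Hall→Exit, Hall→a, Hall→b, Hall→c, Hall→e, Hall→f}.

6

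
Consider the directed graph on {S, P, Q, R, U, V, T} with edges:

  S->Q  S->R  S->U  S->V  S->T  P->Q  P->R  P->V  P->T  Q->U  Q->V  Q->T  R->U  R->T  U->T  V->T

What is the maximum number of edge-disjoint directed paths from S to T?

5

Assign every edge capacity 1; by Menger, the answer equals the max flow.
Path S→T (+1); total 1.
Path S→Q→T (+1); total 2.
Path S→R→T (+1); total 3.
Path S→U→T (+1); total 4.
Path S→V→T (+1); total 5.
No residual S→T path; max flow = 5.
Certifying cut of size 5: {S→Q, S→R, S→T, S→U, S→V}.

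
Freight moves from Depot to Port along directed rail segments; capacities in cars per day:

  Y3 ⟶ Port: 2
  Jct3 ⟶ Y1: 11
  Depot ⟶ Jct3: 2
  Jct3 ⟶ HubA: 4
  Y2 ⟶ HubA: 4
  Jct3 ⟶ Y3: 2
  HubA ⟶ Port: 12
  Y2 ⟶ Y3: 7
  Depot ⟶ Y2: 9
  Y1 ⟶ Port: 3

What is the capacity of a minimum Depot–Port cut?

8

Augment Depot→Jct3→Y1→Port: bottleneck 2, flow now 2.
Augment Depot→Y2→Y3→Port: bottleneck 2, flow now 4.
Augment Depot→Y2→HubA→Port: bottleneck 4, flow now 8.
No augmenting path remains; maximum flow = 8.
By max-flow min-cut, the minimum cut capacity equals the max flow.
In the residual graph, reachable from Depot: {Depot, Y2, Y3}.
Min-cut edges: Depot→Jct3 (2), Y2→HubA (4), Y3→Port (2); capacity 2 + 4 + 2 = 8.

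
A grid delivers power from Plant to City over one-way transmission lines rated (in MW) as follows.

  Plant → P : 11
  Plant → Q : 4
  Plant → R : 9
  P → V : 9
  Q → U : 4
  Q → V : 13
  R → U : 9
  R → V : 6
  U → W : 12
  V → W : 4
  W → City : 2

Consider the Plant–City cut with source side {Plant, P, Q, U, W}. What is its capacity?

33

Edges leaving {Plant, P, Q, U, W}: Plant→R (9), P→V (9), Q→V (13), W→City (2).
Cut capacity = 9 + 9 + 13 + 2 = 33.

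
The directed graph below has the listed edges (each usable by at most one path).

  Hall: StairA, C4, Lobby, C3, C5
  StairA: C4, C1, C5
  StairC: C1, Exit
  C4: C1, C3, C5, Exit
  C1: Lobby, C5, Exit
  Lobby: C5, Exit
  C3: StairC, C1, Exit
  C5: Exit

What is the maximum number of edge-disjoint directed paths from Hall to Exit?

5

Assign every edge capacity 1; by Menger, the answer equals the max flow.
Path Hall→C4→Exit (+1); total 1.
Path Hall→Lobby→Exit (+1); total 2.
Path Hall→C3→Exit (+1); total 3.
Path Hall→C5→Exit (+1); total 4.
Path Hall→StairA→C1→Exit (+1); total 5.
No residual Hall→Exit path; max flow = 5.
Certifying cut of size 5: {Hall→C3, Hall→C4, Hall→C5, Hall→Lobby, Hall→StairA}.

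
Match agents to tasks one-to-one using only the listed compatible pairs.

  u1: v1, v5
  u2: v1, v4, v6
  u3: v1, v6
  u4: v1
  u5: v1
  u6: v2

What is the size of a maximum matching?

5

Unit-capacity flow: source→left, listed edges, right→sink; max matching = max flow.
Augmenting path u1→v1 (+1); matched 1.
Augmenting path u2→v4 (+1); matched 2.
Augmenting path u3→v6 (+1); matched 3.
Augmenting path u6→v2 (+1); matched 4.
Augmenting path u4→v1→u1→v5 (+1); matched 5.
No augmenting path remains; maximum matching = 5.
König certificate: {u1, u2, u3, u6, v1} is a vertex cover of size 5 (every listed pair touches it), so no matching can be larger.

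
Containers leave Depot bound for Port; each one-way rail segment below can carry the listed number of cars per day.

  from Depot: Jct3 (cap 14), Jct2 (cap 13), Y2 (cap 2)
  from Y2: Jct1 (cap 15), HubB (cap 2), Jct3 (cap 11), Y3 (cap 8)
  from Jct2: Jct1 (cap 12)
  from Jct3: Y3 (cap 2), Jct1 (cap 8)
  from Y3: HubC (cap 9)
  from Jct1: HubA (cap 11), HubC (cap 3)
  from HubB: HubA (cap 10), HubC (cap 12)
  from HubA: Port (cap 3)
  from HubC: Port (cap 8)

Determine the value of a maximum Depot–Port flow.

Augment Depot→Y2→Y3→HubC→Port: bottleneck 2, flow now 2.
Augment Depot→Jct2→Jct1→HubA→Port: bottleneck 3, flow now 5.
Augment Depot→Jct2→Jct1→HubC→Port: bottleneck 3, flow now 8.
Augment Depot→Jct3→Y3→HubC→Port: bottleneck 2, flow now 10.
No augmenting path remains; maximum flow = 10.
In the residual graph, reachable from Depot: {Depot, Jct2, Jct3, Jct1, HubA}.
Min-cut edges: Depot→Y2 (2), Jct3→Y3 (2), Jct1→HubC (3), HubA→Port (3); capacity 2 + 2 + 3 + 3 = 10.
This cut is saturated, so no flow can exceed 10.

10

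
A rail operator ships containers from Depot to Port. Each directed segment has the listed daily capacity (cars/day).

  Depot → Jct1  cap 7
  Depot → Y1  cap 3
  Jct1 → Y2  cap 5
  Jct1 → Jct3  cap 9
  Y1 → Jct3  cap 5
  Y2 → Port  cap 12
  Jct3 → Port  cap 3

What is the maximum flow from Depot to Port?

8

Augment Depot→Jct1→Y2→Port: bottleneck 5, flow now 5.
Augment Depot→Jct1→Jct3→Port: bottleneck 2, flow now 7.
Augment Depot→Y1→Jct3→Port: bottleneck 1, flow now 8.
No augmenting path remains; maximum flow = 8.
In the residual graph, reachable from Depot: {Depot, Jct1, Y1, Jct3}.
Min-cut edges: Jct1→Y2 (5), Jct3→Port (3); capacity 5 + 3 = 8.
This cut is saturated, so no flow can exceed 8.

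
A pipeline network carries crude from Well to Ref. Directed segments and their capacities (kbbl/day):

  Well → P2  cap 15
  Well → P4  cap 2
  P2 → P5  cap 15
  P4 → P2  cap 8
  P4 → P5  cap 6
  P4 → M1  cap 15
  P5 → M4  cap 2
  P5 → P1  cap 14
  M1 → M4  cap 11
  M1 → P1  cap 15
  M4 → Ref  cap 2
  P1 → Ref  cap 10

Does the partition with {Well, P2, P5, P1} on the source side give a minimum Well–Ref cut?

No — its capacity is 14, but the minimum cut has capacity 12.

Given cut capacity: 2 + 2 + 10 = 14.
Augment Well→P2→P5→M4→Ref: bottleneck 2, flow now 2.
Augment Well→P2→P5→P1→Ref: bottleneck 10, flow now 12.
No augmenting path remains; maximum flow = 12.
In the residual graph, reachable from Well: {Well, P2, P4, P5, M1, M4, P1}.
Min-cut edges: M4→Ref (2), P1→Ref (10); capacity 2 + 10 = 12.
Cut capacity 14 exceeds the max flow 12, so it is not minimum.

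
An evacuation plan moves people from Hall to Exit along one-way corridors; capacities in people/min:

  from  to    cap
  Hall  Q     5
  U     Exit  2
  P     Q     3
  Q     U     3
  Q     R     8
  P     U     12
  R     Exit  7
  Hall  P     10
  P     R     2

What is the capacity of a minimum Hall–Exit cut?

Augment Hall→P→R→Exit: bottleneck 2, flow now 2.
Augment Hall→P→U→Exit: bottleneck 2, flow now 4.
Augment Hall→Q→R→Exit: bottleneck 5, flow now 9.
No augmenting path remains; maximum flow = 9.
By max-flow min-cut, the minimum cut capacity equals the max flow.
In the residual graph, reachable from Hall: {Hall, P, Q, R, U}.
Min-cut edges: R→Exit (7), U→Exit (2); capacity 7 + 2 = 9.

9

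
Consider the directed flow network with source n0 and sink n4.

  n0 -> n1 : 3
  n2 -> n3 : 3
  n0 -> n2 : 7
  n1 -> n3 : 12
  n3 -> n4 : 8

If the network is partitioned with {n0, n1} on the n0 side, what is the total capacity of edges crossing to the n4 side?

19

Edges leaving {n0, n1}: n0→n2 (7), n1→n3 (12).
Cut capacity = 7 + 12 = 19.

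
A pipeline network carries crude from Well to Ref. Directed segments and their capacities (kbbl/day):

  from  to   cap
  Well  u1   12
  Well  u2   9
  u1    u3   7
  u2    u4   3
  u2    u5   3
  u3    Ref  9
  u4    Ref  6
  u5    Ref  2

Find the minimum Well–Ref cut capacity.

Augment Well→u1→u3→Ref: bottleneck 7, flow now 7.
Augment Well→u2→u4→Ref: bottleneck 3, flow now 10.
Augment Well→u2→u5→Ref: bottleneck 2, flow now 12.
No augmenting path remains; maximum flow = 12.
By max-flow min-cut, the minimum cut capacity equals the max flow.
In the residual graph, reachable from Well: {Well, u1, u2, u5}.
Min-cut edges: u1→u3 (7), u2→u4 (3), u5→Ref (2); capacity 7 + 3 + 2 = 12.

12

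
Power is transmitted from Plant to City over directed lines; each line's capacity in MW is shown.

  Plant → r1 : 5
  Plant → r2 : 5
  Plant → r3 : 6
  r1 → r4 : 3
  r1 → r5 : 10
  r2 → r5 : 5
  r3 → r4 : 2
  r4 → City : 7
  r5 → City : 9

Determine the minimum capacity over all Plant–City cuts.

Augment Plant→r1→r4→City: bottleneck 3, flow now 3.
Augment Plant→r1→r5→City: bottleneck 2, flow now 5.
Augment Plant→r2→r5→City: bottleneck 5, flow now 10.
Augment Plant→r3→r4→City: bottleneck 2, flow now 12.
No augmenting path remains; maximum flow = 12.
By max-flow min-cut, the minimum cut capacity equals the max flow.
In the residual graph, reachable from Plant: {Plant, r3}.
Min-cut edges: Plant→r1 (5), Plant→r2 (5), r3→r4 (2); capacity 5 + 5 + 2 = 12.

12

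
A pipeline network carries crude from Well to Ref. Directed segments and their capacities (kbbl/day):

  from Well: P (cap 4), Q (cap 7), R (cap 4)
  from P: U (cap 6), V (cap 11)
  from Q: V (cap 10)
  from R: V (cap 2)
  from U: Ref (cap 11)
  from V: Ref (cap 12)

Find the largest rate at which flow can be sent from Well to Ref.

Augment Well→P→U→Ref: bottleneck 4, flow now 4.
Augment Well→Q→V→Ref: bottleneck 7, flow now 11.
Augment Well→R→V→Ref: bottleneck 2, flow now 13.
No augmenting path remains; maximum flow = 13.
In the residual graph, reachable from Well: {Well, R}.
Min-cut edges: Well→P (4), Well→Q (7), R→V (2); capacity 4 + 7 + 2 = 13.
This cut is saturated, so no flow can exceed 13.

13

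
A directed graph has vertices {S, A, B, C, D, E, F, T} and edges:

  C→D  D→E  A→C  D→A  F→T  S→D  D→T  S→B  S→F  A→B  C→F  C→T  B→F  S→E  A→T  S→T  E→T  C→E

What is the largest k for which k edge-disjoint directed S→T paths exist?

4

Assign every edge capacity 1; by Menger, the answer equals the max flow.
Path S→T (+1); total 1.
Path S→D→T (+1); total 2.
Path S→E→T (+1); total 3.
Path S→F→T (+1); total 4.
No residual S→T path; max flow = 4.
Certifying cut of size 4: {F→T, S→D, S→E, S→T}.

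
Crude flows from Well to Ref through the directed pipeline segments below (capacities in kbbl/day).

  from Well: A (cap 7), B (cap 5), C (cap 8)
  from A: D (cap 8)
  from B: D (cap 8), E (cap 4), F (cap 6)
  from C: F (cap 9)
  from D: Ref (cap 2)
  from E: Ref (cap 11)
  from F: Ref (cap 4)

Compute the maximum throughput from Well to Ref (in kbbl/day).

Augment Well→A→D→Ref: bottleneck 2, flow now 2.
Augment Well→B→E→Ref: bottleneck 4, flow now 6.
Augment Well→B→F→Ref: bottleneck 1, flow now 7.
Augment Well→C→F→Ref: bottleneck 3, flow now 10.
No augmenting path remains; maximum flow = 10.
In the residual graph, reachable from Well: {Well, A, B, C, D, F}.
Min-cut edges: B→E (4), D→Ref (2), F→Ref (4); capacity 4 + 2 + 4 = 10.
This cut is saturated, so no flow can exceed 10.

10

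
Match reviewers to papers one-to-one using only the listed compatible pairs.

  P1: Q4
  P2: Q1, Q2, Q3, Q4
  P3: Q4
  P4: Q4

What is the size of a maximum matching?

Unit-capacity flow: source→left, listed edges, right→sink; max matching = max flow.
Augmenting path P1→Q4 (+1); matched 1.
Augmenting path P2→Q1 (+1); matched 2.
No augmenting path remains; maximum matching = 2.
König certificate: {P2, Q4} is a vertex cover of size 2 (every listed pair touches it), so no matching can be larger.

2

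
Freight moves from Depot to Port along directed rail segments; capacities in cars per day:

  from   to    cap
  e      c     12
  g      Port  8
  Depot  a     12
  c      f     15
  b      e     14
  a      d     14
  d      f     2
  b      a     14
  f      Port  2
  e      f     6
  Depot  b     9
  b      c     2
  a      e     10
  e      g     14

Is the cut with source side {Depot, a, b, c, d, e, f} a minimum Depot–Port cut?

Given cut capacity: 14 + 2 = 16.
Augment Depot→a→d→f→Port: bottleneck 2, flow now 2.
Augment Depot→a→e→g→Port: bottleneck 8, flow now 10.
No augmenting path remains; maximum flow = 10.
In the residual graph, reachable from Depot: {Depot, a, b, c, d, e, f, g}.
Min-cut edges: f→Port (2), g→Port (8); capacity 2 + 8 = 10.
Cut capacity 16 exceeds the max flow 10, so it is not minimum.

No — its capacity is 16, but the minimum cut has capacity 10.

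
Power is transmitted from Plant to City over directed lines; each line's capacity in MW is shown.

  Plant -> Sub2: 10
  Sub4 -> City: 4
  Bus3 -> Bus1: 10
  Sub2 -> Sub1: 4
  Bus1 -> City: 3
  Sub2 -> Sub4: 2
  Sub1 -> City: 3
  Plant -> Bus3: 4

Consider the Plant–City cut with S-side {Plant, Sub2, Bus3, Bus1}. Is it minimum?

No — its capacity is 9, but the minimum cut has capacity 8.

Given cut capacity: 4 + 2 + 3 = 9.
Augment Plant→Sub2→Sub1→City: bottleneck 3, flow now 3.
Augment Plant→Sub2→Sub4→City: bottleneck 2, flow now 5.
Augment Plant→Bus3→Bus1→City: bottleneck 3, flow now 8.
No augmenting path remains; maximum flow = 8.
In the residual graph, reachable from Plant: {Plant, Sub2, Bus3, Bus1, Sub1}.
Min-cut edges: Sub2→Sub4 (2), Bus1→City (3), Sub1→City (3); capacity 2 + 3 + 3 = 8.
Cut capacity 9 exceeds the max flow 8, so it is not minimum.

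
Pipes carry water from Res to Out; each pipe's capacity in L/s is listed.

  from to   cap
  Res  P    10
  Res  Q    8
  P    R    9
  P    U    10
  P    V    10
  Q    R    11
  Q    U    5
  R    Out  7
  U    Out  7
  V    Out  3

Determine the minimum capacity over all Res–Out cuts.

17

Augment Res→P→R→Out: bottleneck 7, flow now 7.
Augment Res→P→U→Out: bottleneck 3, flow now 10.
Augment Res→Q→U→Out: bottleneck 4, flow now 14.
Augment Res→Q→R→P→V→Out: bottleneck 3, flow now 17. (uses reverse residual edge)
No augmenting path remains; maximum flow = 17.
By max-flow min-cut, the minimum cut capacity equals the max flow.
In the residual graph, reachable from Res: {Res, P, Q, R, U, V}.
Min-cut edges: R→Out (7), U→Out (7), V→Out (3); capacity 7 + 7 + 3 = 17.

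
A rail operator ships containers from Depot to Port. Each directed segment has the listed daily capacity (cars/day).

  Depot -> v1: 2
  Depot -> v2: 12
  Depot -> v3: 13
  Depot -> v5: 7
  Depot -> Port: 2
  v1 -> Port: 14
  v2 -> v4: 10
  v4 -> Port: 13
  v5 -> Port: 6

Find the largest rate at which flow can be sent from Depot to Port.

20

Augment Depot→Port: bottleneck 2, flow now 2.
Augment Depot→v1→Port: bottleneck 2, flow now 4.
Augment Depot→v5→Port: bottleneck 6, flow now 10.
Augment Depot→v2→v4→Port: bottleneck 10, flow now 20.
No augmenting path remains; maximum flow = 20.
In the residual graph, reachable from Depot: {Depot, v2, v3, v5}.
Min-cut edges: Depot→v1 (2), Depot→Port (2), v2→v4 (10), v5→Port (6); capacity 2 + 2 + 10 + 6 = 20.
This cut is saturated, so no flow can exceed 20.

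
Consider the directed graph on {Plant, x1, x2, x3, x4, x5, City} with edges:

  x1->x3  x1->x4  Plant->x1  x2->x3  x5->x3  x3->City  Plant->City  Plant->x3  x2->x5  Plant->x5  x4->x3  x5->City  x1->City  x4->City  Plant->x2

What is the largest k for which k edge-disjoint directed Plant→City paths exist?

4

Assign every edge capacity 1; by Menger, the answer equals the max flow.
Path Plant→City (+1); total 1.
Path Plant→x1→City (+1); total 2.
Path Plant→x3→City (+1); total 3.
Path Plant→x5→City (+1); total 4.
No residual Plant→City path; max flow = 4.
Certifying cut of size 4: {Plant→City, Plant→x1, x3→City, x5→City}.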